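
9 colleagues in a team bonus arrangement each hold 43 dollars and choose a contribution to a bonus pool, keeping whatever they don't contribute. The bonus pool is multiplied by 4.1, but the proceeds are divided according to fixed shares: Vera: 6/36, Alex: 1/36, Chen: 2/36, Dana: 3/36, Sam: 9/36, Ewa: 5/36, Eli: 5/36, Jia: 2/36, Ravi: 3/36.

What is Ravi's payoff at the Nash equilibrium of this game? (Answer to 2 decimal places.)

For player j, contributing a unit is worthwhile iff 4.1 × (j's share) ≥ 1, i.e. iff j's share is at least 0.2439.
The only share above 0.2439 is Sam's 9/36, contributing 43; the remaining 8 contribute 0. Total contributed: 43.
Ravi keeps 43 and receives 4.1 × 43 × 3/36 = 14.69 from the bonus pool, for a payoff of 57.69.

57.69 dollars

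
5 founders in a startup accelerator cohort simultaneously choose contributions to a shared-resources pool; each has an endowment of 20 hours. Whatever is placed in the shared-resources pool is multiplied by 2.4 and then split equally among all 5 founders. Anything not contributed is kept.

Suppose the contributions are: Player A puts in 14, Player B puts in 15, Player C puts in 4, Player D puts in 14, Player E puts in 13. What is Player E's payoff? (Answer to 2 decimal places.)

35.80 hours

Total contributed: 14 + 15 + 4 + 14 + 13 = 60.
Each receives 2.4 × 60 / 5 = 28.80 from the shared-resources pool.
Player E keeps 20 − 13 = 7, so Player E's payoff is 7 + 28.80 = 35.80.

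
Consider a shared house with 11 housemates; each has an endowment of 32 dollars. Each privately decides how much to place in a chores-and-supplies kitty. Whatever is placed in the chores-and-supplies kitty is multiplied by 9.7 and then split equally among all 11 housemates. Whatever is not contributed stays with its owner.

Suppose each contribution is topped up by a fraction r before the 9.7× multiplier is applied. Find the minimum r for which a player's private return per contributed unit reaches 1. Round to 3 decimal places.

0.134

With matching at rate r, one contributed unit becomes (1 + r) in the chores-and-supplies kitty and returns 9.7 × (1 + r) / 11 to the contributor.
Setting this equal to 1: 1 + r = 11/9.7 = 1.1340.
So the minimum matching rate is r = 1.1340 − 1 = 0.134.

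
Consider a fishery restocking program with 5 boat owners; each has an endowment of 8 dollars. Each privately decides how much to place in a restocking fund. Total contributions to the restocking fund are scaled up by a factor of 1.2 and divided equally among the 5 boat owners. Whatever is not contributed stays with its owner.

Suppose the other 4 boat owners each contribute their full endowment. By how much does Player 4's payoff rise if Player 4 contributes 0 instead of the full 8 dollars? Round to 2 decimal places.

6.08 dollars

Switching from a contribution of 8 to 0 lets Player 4 keep an extra 8 dollars, but lowers the restocking fund by 8, which costs Player 4 their own share of that drop: 1.2/5 × 8 = 1.92.
Net gain = 8 − 1.92 = 6.08. The private return per contributed unit (0.2400) is below 1, so free-riding is indeed the best response regardless of what the others do.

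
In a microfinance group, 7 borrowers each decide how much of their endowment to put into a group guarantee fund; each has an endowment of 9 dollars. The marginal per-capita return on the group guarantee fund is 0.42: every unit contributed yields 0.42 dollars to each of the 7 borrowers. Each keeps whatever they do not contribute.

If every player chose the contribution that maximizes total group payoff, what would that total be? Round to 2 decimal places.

Each contributed unit returns 2.940 to the group as a whole (0.42 to each of 7 players), which exceeds 1, so the social optimum is full contribution: group total = 2.940 × 63 = 185.22.

185.22 dollars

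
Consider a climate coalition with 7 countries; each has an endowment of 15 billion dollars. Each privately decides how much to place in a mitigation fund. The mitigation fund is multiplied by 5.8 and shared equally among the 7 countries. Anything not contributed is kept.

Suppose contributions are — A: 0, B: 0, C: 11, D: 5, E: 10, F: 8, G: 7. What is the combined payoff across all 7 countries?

301.80 billion dollars

Total contributed: 0 + 0 + 11 + 5 + 10 + 8 + 7 = 41; total kept: 7 × 15 − 41 = 64.
The mitigation fund pays out 5.8 × 41 = 237.80 in aggregate.
Group total = 64 + 237.80 = 301.80.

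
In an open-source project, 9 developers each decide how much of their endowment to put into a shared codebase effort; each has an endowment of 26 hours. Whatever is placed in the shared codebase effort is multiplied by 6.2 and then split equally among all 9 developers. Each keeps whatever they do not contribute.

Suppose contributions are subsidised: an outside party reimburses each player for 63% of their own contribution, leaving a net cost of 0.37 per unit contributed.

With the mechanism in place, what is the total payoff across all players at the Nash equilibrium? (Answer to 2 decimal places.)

1598.22 hours

Under the mechanism each unit contributed yields (6.2/9) / 0.37 = 1.8619 back to its contributor per unit of net cost, which exceeds 1, making full contribution the dominant choice for everyone.
So the Nash equilibrium is full contribution by all 9; the group earns 9 × (26 × 0.63 + 6.2 × 26) = 1598.22.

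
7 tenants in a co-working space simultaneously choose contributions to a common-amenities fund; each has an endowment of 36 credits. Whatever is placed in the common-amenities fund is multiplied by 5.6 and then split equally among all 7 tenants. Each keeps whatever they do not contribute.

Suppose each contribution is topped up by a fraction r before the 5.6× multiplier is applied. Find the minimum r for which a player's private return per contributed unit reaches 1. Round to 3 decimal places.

0.250

With matching at rate r, one contributed unit becomes (1 + r) in the common-amenities fund and returns 5.6 × (1 + r) / 7 to the contributor.
Setting this equal to 1: 1 + r = 7/5.6 = 1.2500.
So the minimum matching rate is r = 1.2500 − 1 = 0.250.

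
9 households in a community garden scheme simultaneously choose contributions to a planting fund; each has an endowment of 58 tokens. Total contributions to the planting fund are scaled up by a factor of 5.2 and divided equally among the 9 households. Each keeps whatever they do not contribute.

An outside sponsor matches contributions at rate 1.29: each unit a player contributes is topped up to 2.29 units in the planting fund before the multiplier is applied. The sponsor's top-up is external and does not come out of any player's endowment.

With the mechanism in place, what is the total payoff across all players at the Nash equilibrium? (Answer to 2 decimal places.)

Under the mechanism each unit contributed yields 5.2 × 2.29 / 9 = 1.3231 back to its contributor per unit of net cost, which exceeds 1, making full contribution the dominant choice for everyone.
At the Nash equilibrium everyone contributes 58. Group total payoff = 5.2 × 2.29 × 522 = 6215.98.

6215.98 tokens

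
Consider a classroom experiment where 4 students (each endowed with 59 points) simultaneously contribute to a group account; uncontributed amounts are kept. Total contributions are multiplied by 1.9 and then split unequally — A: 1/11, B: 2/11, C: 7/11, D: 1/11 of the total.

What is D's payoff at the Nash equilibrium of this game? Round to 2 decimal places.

69.19 points

Each unit j contributes comes back to j as 1.9 × (j's share), so j prefers to contribute only if that share exceeds 1/1.9 = 0.5263; otherwise keeping the unit dominates.
C alone (share 7/11) is above the threshold, contributing 59; the remaining 3 contribute 0. Total contributed: 59.
D keeps 59 and receives 1.9 × 59 × 1/11 = 10.19 from the group account, for a payoff of 69.19.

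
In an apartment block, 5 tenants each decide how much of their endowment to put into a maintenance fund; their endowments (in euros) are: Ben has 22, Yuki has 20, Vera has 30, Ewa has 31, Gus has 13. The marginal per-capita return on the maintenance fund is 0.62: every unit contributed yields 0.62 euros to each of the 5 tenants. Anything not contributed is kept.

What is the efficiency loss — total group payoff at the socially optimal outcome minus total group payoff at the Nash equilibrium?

243.60 euros

The private return per contributed unit is 0.62 < 1 for everyone, so the Nash equilibrium is zero contribution and the group total is Σ E_j = 22 + 20 + 30 + 31 + 13 = 116.
Each contributed unit returns 3.100 to the group, so the social optimum is full contribution by everyone: group total = 3.100 × 116 = 359.60.
Efficiency loss = (3.100 − 1) × 116 = 243.60.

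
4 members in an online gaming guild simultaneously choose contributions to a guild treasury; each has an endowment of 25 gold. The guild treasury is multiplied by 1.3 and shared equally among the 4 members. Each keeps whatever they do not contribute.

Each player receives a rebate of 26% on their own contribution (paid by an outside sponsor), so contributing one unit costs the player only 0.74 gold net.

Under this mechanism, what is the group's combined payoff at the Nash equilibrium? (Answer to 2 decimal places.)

100.00 gold

With the mechanism, a contributed unit returns (1.3/4) / 0.74 = 0.4392 per unit of net cost — still below 1 — so contributing 0 remains dominant for every player.
At the Nash equilibrium no one contributes; group total payoff = 4 × 25 = 100.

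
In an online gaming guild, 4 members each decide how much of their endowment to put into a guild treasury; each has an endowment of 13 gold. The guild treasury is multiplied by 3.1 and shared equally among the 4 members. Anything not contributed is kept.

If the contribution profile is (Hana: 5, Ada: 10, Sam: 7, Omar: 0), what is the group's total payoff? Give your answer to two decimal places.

98.20 gold

Total contributed: 5 + 10 + 7 + 0 = 22; total kept: 4 × 13 − 22 = 30.
The guild treasury pays out 3.1 × 22 = 68.20 in aggregate.
Group total = 30 + 68.20 = 98.20.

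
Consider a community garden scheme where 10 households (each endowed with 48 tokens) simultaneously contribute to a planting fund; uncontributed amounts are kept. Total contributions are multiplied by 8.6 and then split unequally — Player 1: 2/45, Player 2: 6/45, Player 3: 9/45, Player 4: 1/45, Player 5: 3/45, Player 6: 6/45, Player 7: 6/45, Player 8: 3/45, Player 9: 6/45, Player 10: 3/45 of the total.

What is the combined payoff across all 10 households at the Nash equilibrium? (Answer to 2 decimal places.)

For player j, contributing a unit is worthwhile iff 8.6 × (j's share) ≥ 1, i.e. iff j's share is at least 0.1163.
Player 2, Player 3, Player 6, Player 7 and Player 9 clear that bar, contributing 48 each; the remaining 5 contribute 0. Total contributed: 240.
The planting fund pays out 8.6 × 240 = 2064.00 in total (split across the unequal shares, but the aggregate is all that matters for the group sum).
The 5 free-riders keep 48 each, adding 240. Group total = 240 + 2064.00 = 2304.00.

2304.00 tokens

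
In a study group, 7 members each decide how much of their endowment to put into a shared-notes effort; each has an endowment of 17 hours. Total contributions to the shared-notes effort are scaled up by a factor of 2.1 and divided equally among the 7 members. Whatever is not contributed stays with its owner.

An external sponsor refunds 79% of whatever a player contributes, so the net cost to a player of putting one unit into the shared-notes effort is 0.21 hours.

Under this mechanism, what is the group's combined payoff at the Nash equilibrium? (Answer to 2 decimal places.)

Under the mechanism each unit contributed yields (2.1/7) / 0.21 = 1.4286 back to its contributor per unit of net cost, which exceeds 1, making full contribution the dominant choice for everyone.
At the Nash equilibrium everyone contributes 17. Group total payoff = 7 × (17 × 0.79 + 2.1 × 17) = 343.91.

343.91 hours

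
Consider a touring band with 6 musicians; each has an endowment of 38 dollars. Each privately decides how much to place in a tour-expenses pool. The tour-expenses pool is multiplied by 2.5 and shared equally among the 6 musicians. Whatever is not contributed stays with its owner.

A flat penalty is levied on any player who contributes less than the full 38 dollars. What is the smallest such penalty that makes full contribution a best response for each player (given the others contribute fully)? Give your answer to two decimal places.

22.17 dollars

Given the others contribute fully, the best deviation is to contribute 0 (any partial contribution still incurs the fine and gives up units whose private return 0.4167 is below 1).
Deviating from 38 to 0 saves 38 dollars but forfeits the deviator's share of the drop in the tour-expenses pool: 2.5/6 × 38 = 15.83.
So the deviation gain is 38 − 15.83 = 22.17, and the fine must be at least 22.17 dollars to wipe it out.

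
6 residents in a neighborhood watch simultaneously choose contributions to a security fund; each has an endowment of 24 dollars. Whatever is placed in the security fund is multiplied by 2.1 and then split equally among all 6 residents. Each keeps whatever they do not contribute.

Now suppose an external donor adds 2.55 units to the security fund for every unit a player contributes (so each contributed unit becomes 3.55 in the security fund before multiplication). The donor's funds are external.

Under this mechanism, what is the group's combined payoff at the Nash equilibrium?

1073.52 dollars

Under the mechanism each unit contributed yields 2.1 × 3.55 / 6 = 1.2425 back to its contributor per unit of net cost, which exceeds 1, making full contribution the dominant choice for everyone.
At the Nash equilibrium everyone contributes 24. Group total payoff = 2.1 × 3.55 × 144 = 1073.52.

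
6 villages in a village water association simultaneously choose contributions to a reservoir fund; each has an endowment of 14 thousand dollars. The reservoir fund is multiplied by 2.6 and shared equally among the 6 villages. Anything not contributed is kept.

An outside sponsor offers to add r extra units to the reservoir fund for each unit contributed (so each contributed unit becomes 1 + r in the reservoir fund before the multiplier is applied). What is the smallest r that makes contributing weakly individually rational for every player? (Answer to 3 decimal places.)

With matching at rate r, one contributed unit becomes (1 + r) in the reservoir fund and returns 2.6 × (1 + r) / 6 to the contributor.
Setting this equal to 1: 1 + r = 6/2.6 = 2.3077.
So the minimum matching rate is r = 2.3077 − 1 = 1.308.

1.308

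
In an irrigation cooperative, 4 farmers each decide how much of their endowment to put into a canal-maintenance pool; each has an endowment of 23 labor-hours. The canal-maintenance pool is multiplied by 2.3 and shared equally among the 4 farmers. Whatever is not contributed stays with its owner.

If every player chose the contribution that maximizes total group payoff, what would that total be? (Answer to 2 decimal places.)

Each contributed unit returns 2.300 to the group as a whole (0.5750 to each of 4 players), which exceeds 1, so the social optimum is full contribution: group total = 2.300 × 92 = 211.60.

211.60 labor-hours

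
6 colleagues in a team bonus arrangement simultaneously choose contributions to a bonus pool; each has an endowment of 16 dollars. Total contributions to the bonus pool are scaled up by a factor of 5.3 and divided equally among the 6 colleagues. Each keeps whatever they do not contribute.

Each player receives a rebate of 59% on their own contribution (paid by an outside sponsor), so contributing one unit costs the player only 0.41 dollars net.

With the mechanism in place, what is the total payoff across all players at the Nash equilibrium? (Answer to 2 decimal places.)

565.44 dollars

The effective private return per unit is now (5.3/6) / 0.41 = 2.1545 > 1, so every player's dominant strategy flips to full contribution.
So the Nash equilibrium is full contribution by all 6; the group earns 6 × (16 × 0.59 + 5.3 × 16) = 565.44.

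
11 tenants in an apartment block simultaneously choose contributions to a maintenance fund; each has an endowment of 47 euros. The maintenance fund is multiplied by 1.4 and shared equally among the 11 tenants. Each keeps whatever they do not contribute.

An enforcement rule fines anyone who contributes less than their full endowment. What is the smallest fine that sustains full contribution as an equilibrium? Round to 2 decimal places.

Given the others contribute fully, the best deviation is to contribute 0 (any partial contribution still incurs the fine and gives up units whose private return 0.1273 is below 1).
Deviating from 47 to 0 saves 47 euros but forfeits the deviator's share of the drop in the maintenance fund: 1.4/11 × 47 = 5.98.
So the deviation gain is 47 − 5.98 = 41.02, and the fine must be at least 41.02 euros to wipe it out.

41.02 euros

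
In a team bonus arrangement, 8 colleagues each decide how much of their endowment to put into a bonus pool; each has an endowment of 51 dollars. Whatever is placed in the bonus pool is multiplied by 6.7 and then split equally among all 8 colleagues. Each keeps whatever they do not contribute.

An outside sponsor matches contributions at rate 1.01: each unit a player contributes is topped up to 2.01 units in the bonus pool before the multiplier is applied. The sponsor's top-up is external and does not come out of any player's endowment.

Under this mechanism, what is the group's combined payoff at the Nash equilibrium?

5494.54 dollars

With the mechanism, a contributed unit returns 6.7 × 2.01 / 8 = 1.6834 per unit of net cost to the contributor — now above 1 — so contributing fully is weakly dominant for every player.
At the Nash equilibrium everyone contributes 51. Group total payoff = 6.7 × 2.01 × 408 = 5494.54.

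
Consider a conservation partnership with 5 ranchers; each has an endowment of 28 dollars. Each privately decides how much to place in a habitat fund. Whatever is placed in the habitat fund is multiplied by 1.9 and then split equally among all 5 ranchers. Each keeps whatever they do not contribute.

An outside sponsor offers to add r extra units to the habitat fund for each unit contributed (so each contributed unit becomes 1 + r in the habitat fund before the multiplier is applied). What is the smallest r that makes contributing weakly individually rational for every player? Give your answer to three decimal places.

With matching at rate r, one contributed unit becomes (1 + r) in the habitat fund and returns 1.9 × (1 + r) / 5 to the contributor.
Setting this equal to 1: 1 + r = 5/1.9 = 2.6316.
So the minimum matching rate is r = 2.6316 − 1 = 1.632.

1.632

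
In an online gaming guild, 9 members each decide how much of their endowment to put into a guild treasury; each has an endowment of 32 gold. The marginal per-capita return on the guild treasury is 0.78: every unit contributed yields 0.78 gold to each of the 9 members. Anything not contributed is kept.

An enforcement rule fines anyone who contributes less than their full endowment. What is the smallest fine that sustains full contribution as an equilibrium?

7.04 gold

Given the others contribute fully, the best deviation is to contribute 0 (any partial contribution still incurs the fine and gives up units whose private return 0.78 is below 1).
Deviating from 32 to 0 saves 32 gold but forfeits the deviator's share of the drop in the guild treasury: 0.78 × 32 = 24.96.
So the deviation gain is 32 − 24.96 = 7.04, and the fine must be at least 7.04 gold to wipe it out.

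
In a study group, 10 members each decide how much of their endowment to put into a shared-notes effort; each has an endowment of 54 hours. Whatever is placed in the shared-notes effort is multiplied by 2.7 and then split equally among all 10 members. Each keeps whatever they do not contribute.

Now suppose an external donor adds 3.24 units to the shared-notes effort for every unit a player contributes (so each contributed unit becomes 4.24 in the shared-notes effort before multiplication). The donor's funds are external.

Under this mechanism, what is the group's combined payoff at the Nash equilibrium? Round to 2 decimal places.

6181.92 hours

With the mechanism, a contributed unit returns 2.7 × 4.24 / 10 = 1.1448 per unit of net cost to the contributor — now above 1 — so contributing fully is weakly dominant for every player.
At the Nash equilibrium everyone contributes 54. Group total payoff = 2.7 × 4.24 × 540 = 6181.92.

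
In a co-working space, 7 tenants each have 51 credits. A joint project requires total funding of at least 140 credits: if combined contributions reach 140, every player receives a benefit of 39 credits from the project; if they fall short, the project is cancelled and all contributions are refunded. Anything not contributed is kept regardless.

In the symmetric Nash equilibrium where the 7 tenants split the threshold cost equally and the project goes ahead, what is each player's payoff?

Equal share of the threshold: 140/7 = 20.
At this profile no one gains by cutting their contribution: any cut drops the total below 140, the project is cancelled, contributions are refunded, and the deviator ends with 51, which is less than 51 − 20 + 39 = 70. Contributing more than 20 just wastes the excess. So contributing exactly 20 is a best response.
Each player's payoff: 51 − 20 + 39 = 70.

70 credits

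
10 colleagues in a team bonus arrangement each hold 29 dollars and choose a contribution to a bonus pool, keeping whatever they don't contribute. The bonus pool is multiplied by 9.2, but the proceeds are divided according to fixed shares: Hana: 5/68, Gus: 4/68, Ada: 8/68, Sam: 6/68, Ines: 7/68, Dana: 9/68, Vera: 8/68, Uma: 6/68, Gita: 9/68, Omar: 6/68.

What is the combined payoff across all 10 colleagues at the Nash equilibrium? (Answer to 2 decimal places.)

1241.20 dollars

Player j's private return per contributed unit is 9.2 × (j's share). Contributing is weakly dominant for j when that share is at least 1/9.2 = 0.1087, and contributing 0 is dominant otherwise.
Ada, Dana, Vera and Gita are above the threshold, contributing 29 each; the remaining 6 contribute 0. Total contributed: 116.
The bonus pool pays out 9.2 × 116 = 1067.20 in total (split across the unequal shares, but the aggregate is all that matters for the group sum).
The 6 free-riders keep 29 each, adding 174. Group total = 174 + 1067.20 = 1241.20.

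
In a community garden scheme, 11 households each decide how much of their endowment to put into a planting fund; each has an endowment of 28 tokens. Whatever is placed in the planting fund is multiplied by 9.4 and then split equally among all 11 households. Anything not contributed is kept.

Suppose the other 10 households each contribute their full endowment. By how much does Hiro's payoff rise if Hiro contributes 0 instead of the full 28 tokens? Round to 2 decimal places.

4.07 tokens

Switching from a contribution of 28 to 0 lets Hiro keep an extra 28 tokens, but lowers the planting fund by 28, which costs Hiro their own share of that drop: 9.4/11 × 28 = 23.93.
Net gain = 28 − 23.93 = 4.07. The private return per contributed unit (0.8545) is below 1, so free-riding is indeed the best response regardless of what the others do.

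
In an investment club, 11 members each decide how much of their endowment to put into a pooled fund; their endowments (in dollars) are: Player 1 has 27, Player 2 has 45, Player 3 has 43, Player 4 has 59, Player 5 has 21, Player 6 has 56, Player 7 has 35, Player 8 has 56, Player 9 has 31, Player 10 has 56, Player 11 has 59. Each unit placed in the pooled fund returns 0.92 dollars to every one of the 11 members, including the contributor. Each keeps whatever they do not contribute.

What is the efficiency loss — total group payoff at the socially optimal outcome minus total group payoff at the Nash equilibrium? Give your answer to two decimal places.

4450.56 dollars

The private return per contributed unit is 0.92 < 1 for everyone, so the Nash equilibrium is zero contribution and the group total is Σ E_j = 27 + 45 + 43 + 59 + 21 + 56 + 35 + 56 + 31 + 56 + 59 = 488.
Each contributed unit returns 10.120 to the group, so the social optimum is full contribution by everyone: group total = 10.120 × 488 = 4938.56.
Efficiency loss = (10.120 − 1) × 488 = 4450.56.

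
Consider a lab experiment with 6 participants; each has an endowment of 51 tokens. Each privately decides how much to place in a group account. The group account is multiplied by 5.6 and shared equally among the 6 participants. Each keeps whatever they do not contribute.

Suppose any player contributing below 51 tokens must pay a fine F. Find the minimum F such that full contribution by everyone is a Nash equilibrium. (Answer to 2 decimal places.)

Given the others contribute fully, the best deviation is to contribute 0 (any partial contribution still incurs the fine and gives up units whose private return 0.9333 is below 1).
Deviating from 51 to 0 saves 51 tokens but forfeits the deviator's share of the drop in the group account: 5.6/6 × 51 = 47.60.
So the deviation gain is 51 − 47.60 = 3.40, and the fine must be at least 3.40 tokens to wipe it out.

3.40 tokens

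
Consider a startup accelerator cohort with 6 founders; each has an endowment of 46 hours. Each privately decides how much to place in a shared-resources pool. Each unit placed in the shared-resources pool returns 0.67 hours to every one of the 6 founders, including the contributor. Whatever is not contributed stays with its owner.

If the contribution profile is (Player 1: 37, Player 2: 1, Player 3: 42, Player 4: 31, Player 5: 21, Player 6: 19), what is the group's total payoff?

Total contributed: 37 + 1 + 42 + 31 + 21 + 19 = 151; total kept: 6 × 46 − 151 = 125.
The shared-resources pool pays out 0.67 × 6 × 151 = 607.02 in aggregate.
Group total = 125 + 607.02 = 732.02.

732.02 hours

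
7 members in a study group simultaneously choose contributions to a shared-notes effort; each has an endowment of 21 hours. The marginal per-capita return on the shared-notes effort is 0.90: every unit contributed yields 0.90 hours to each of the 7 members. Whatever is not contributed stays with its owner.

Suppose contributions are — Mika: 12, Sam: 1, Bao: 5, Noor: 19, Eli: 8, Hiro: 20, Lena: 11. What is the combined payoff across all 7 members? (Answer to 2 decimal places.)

Total contributed: 12 + 1 + 5 + 19 + 8 + 20 + 11 = 76; total kept: 7 × 21 − 76 = 71.
The shared-notes effort pays out 0.90 × 7 × 76 = 478.80 in aggregate.
Group total = 71 + 478.80 = 549.80.

549.80 hours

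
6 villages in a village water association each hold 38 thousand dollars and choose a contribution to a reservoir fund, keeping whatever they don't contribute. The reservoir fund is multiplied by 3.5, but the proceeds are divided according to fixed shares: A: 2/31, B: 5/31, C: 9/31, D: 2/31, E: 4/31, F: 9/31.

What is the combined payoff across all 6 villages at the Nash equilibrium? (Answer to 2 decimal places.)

418.00 thousand dollars

A player with share s gets back 3.5·s per unit contributed, so full contribution is dominant for anyone with s > 1/3.5 = 0.2857 and zero contribution is dominant for anyone below.
C and F clear that bar, contributing 38 each; the remaining 4 contribute 0. Total contributed: 76.
The reservoir fund pays out 3.5 × 76 = 266.00 in total (split across the unequal shares, but the aggregate is all that matters for the group sum).
The 4 free-riders keep 38 each, adding 152. Group total = 152 + 266.00 = 418.00.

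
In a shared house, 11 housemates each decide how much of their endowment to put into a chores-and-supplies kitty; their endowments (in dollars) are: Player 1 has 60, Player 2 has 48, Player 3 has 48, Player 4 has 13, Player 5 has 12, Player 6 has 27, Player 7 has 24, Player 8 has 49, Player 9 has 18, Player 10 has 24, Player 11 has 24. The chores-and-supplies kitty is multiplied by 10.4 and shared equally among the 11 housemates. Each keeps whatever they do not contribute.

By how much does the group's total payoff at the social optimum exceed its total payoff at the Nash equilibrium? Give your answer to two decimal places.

The private return per contributed unit is 10.4/11 = 0.9455 < 1 for every player regardless of endowment, so the Nash equilibrium is zero contribution and the group total is Σ E_j = 60 + 48 + 48 + 13 + 12 + 27 + 24 + 49 + 18 + 24 + 24 = 347.
Each contributed unit returns 10.400 to the group, so the social optimum is full contribution by everyone: group total = 10.400 × 347 = 3608.80.
Efficiency loss = (10.400 − 1) × 347 = 3261.80.

3261.80 dollars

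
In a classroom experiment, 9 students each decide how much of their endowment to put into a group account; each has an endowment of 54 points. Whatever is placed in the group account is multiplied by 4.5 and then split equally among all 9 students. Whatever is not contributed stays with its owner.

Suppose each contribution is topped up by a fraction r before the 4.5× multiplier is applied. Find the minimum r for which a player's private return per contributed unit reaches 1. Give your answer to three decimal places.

1.000

With matching at rate r, one contributed unit becomes (1 + r) in the group account and returns 4.5 × (1 + r) / 9 to the contributor.
Setting this equal to 1: 1 + r = 9/4.5 = 2.0000.
So the minimum matching rate is r = 2.0000 − 1 = 1.000.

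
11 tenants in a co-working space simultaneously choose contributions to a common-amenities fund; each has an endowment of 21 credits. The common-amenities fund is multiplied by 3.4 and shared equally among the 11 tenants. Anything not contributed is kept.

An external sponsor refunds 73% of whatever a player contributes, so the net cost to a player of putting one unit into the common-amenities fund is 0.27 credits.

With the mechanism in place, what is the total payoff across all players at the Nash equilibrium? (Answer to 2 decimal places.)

With the mechanism, a contributed unit returns (3.4/11) / 0.27 = 1.1448 per unit of net cost to the contributor — now above 1 — so contributing fully is weakly dominant for every player.
At the Nash equilibrium everyone contributes 21. Group total payoff = 11 × (21 × 0.73 + 3.4 × 21) = 954.03.

954.03 credits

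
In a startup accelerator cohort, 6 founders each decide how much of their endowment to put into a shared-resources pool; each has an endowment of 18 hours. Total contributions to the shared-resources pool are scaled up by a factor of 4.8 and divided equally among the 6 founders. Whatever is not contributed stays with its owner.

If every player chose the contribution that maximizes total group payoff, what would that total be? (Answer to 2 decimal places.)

Each contributed unit returns 4.800 to the group as a whole (0.8000 to each of 6 players), which exceeds 1, so the social optimum is full contribution: group total = 4.800 × 108 = 518.40.

518.40 hours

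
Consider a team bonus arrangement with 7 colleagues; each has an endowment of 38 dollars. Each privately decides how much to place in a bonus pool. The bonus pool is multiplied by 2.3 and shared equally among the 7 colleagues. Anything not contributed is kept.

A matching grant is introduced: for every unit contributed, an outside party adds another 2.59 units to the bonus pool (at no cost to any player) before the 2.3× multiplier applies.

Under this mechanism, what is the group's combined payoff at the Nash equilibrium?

The effective private return per unit is now 2.3 × 3.59 / 7 = 1.1796 > 1, so every player's dominant strategy flips to full contribution.
At the Nash equilibrium everyone contributes 38. Group total payoff = 2.3 × 3.59 × 266 = 2196.36.

2196.36 dollars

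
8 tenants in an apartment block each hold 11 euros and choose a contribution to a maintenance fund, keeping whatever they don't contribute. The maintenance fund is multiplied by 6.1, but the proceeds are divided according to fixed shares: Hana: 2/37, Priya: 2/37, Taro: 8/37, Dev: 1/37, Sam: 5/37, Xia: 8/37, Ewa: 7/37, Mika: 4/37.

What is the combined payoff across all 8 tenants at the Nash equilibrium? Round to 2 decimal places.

A player with share s gets back 6.1·s per unit contributed, so full contribution is dominant for anyone with s > 1/6.1 = 0.1639 and zero contribution is dominant for anyone below.
The shares above 0.1639 belong to Taro, Xia and Ewa, contributing 11 each; the remaining 5 contribute 0. Total contributed: 33.
The maintenance fund pays out 6.1 × 33 = 201.30 in total (split across the unequal shares, but the aggregate is all that matters for the group sum).
The 5 free-riders keep 11 each, adding 55. Group total = 55 + 201.30 = 256.30.

256.30 euros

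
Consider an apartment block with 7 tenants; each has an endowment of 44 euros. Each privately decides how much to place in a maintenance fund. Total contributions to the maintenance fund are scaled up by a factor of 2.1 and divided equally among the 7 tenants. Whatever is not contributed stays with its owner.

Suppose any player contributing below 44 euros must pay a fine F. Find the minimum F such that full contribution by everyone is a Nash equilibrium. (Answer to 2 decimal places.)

Given the others contribute fully, the best deviation is to contribute 0 (any partial contribution still incurs the fine and gives up units whose private return 0.3000 is below 1).
Deviating from 44 to 0 saves 44 euros but forfeits the deviator's share of the drop in the maintenance fund: 2.1/7 × 44 = 13.20.
So the deviation gain is 44 − 13.20 = 30.80, and the fine must be at least 30.80 euros to wipe it out.

30.80 euros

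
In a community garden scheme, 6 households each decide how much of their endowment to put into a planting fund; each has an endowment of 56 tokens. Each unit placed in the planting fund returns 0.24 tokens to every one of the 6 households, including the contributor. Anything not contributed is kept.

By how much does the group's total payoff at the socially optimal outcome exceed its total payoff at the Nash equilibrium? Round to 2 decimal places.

147.84 tokens

The private return per contributed unit is 0.24 < 1, so contributing 0 is dominant for every player. At the Nash equilibrium everyone keeps their 56, and the group total is 6 × 56 = 336.
Each contributed unit returns 1.440 to the group as a whole (0.24 to each of 6 players), which exceeds 1, so the social optimum is full contribution: group total = 1.440 × 336 = 483.84.
Efficiency loss = 483.84 − 336 = 147.84.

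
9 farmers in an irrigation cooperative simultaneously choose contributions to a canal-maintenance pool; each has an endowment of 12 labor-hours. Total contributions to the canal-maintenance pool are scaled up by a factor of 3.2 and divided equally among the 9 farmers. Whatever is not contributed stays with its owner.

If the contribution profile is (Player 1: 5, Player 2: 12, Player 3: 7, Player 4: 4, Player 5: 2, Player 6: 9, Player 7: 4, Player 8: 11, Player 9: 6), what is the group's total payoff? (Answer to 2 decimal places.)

240.00 labor-hours

Total contributed: 5 + 12 + 7 + 4 + 2 + 9 + 4 + 11 + 6 = 60; total kept: 9 × 12 − 60 = 48.
The canal-maintenance pool pays out 3.2 × 60 = 192.00 in aggregate.
Group total = 48 + 192.00 = 240.00.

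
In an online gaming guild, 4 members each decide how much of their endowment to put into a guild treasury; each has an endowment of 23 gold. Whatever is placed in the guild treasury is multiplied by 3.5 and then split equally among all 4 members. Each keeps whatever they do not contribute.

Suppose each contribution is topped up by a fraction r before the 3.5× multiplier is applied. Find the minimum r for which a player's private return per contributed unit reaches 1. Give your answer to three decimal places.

0.143

With matching at rate r, one contributed unit becomes (1 + r) in the guild treasury and returns 3.5 × (1 + r) / 4 to the contributor.
Setting this equal to 1: 1 + r = 4/3.5 = 1.1429.
So the minimum matching rate is r = 1.1429 − 1 = 0.143.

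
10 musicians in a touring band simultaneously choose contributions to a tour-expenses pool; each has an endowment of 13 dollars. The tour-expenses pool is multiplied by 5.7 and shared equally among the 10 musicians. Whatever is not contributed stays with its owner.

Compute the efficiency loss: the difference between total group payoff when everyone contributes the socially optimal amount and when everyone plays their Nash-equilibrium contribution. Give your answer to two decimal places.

611.00 dollars

Each contributed unit returns 5.7/10 = 0.5700 to its contributor — below 1 — so contributing 0 is dominant for every player. At the Nash equilibrium everyone keeps their 13, and the group total is 10 × 13 = 130.
Each contributed unit returns 5.700 to the group as a whole (0.5700 to each of 10 players), which exceeds 1, so the social optimum is full contribution: group total = 5.700 × 130 = 741.00.
Efficiency loss = 741.00 − 130 = 611.00.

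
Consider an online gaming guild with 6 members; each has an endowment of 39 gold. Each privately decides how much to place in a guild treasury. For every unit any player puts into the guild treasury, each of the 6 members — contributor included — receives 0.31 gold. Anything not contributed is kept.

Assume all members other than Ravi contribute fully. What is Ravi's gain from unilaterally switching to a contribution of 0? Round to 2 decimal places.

Switching from a contribution of 39 to 0 lets Ravi keep an extra 39 gold, but lowers the guild treasury by 39, which costs Ravi their own share of that drop: 0.31 × 39 = 12.09.
Net gain = 39 − 12.09 = 26.91. The private return per contributed unit (0.31) is below 1, so free-riding is indeed the best response regardless of what the others do.

26.91 gold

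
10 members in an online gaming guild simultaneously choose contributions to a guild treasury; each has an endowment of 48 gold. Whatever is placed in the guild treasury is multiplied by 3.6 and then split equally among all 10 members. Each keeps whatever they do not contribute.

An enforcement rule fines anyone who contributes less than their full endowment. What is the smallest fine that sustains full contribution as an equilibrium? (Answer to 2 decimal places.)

30.72 gold

Given the others contribute fully, the best deviation is to contribute 0 (any partial contribution still incurs the fine and gives up units whose private return 0.3600 is below 1).
Deviating from 48 to 0 saves 48 gold but forfeits the deviator's share of the drop in the guild treasury: 3.6/10 × 48 = 17.28.
So the deviation gain is 48 − 17.28 = 30.72, and the fine must be at least 30.72 gold to wipe it out.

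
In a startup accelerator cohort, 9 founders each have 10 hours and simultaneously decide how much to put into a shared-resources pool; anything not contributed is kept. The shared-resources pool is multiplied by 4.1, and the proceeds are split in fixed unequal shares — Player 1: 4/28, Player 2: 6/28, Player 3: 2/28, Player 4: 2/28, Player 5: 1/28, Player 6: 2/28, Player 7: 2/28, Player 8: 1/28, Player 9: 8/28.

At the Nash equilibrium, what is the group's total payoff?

For player j, contributing a unit is worthwhile iff 4.1 × (j's share) ≥ 1, i.e. iff j's share is at least 0.2439.
Player 9 alone (share 8/28) is above the threshold, contributing 10; the remaining 8 contribute 0. Total contributed: 10.
The shared-resources pool pays out 4.1 × 10 = 41.00 in total (split across the unequal shares, but the aggregate is all that matters for the group sum).
The 8 free-riders keep 10 each, adding 80. Group total = 80 + 41.00 = 121.00.

121.00 hours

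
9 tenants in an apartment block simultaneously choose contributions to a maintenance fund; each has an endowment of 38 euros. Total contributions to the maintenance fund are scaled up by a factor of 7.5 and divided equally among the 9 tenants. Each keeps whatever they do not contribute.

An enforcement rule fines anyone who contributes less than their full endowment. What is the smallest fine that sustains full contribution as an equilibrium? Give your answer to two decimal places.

6.33 euros

Given the others contribute fully, the best deviation is to contribute 0 (any partial contribution still incurs the fine and gives up units whose private return 0.8333 is below 1).
Deviating from 38 to 0 saves 38 euros but forfeits the deviator's share of the drop in the maintenance fund: 7.5/9 × 38 = 31.67.
So the deviation gain is 38 − 31.67 = 6.33, and the fine must be at least 6.33 euros to wipe it out.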